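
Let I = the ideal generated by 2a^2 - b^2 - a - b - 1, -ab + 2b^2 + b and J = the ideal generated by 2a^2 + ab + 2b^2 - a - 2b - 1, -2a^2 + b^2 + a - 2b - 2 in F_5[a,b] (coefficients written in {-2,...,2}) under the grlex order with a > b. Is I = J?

Two ideals are equal iff their reduced Gröbner bases coincide (the reduced basis is unique for a fixed ordering).
Buchberger on the first generating set:
f_1 = 2a^2 - b^2 - a - b - 1, LT = a^2.
f_2 = -ab + 2b^2 + b, LT = ab.

S(f_1,f_2): lcm = a^2b. S = 2ab^2 + 2b^3 - 2ab + 2b^2 + 2b.
  leading term ab^2: subtract (-2b)·f_2 from 2ab^2 + 2b^3 - 2ab + 2b^2 + 2b → b^3 - 2ab - b^2 + 2b
  leading term b^3: no divisor's leading term divides it; move b^3 to the remainder.
  leading term ab: subtract (2)·f_2 from -2ab - b^2 + 2b → 0
  remainder b^3 ≠ 0; add g_3 = b^3 to the basis.

S(f_1,g_3): leading monomials are coprime, so the S-polynomial reduces to 0 (Buchberger's first criterion).
S(f_2,g_3): lcm = ab^3. S = -2b^4 - b^3.
  leading term b^4: subtract (-2b)·g_3 from -2b^4 - b^3 → -b^3
  leading term b^3: subtract (-1)·g_3 from -b^3 → 0
  remainder 0.

Every S-polynomial of the final basis reduces to 0, so we have a Gröbner basis.
Inter-reduce: drop elements whose leading term is divisible by another's, tail-reduce, and make monic.
Reduced Gröbner basis: {b^3, a^2 + 2b^2 + 2a + 2b + 2, ab - 2b^2 - b}.

Buchberger on the second generating set:
h_1 = 2a^2 + ab + 2b^2 - a - 2b - 1, LT = a^2.
h_2 = -2a^2 + b^2 + a - 2b - 2, LT = a^2.

S(h_1,h_2): lcm = a^2. S = -2ab - b^2 - 2b + 1.
  leading term ab: no divisor's leading term divides it; move -2ab to the remainder.
  leading term b^2: no divisor's leading term divides it; move -b^2 to the remainder.
  leading term b: no divisor's leading term divides it; move -2b to the remainder.
  leading term 1: no divisor's leading term divides it; move 1 to the remainder.
  remainder -2ab - b^2 - 2b + 1 ≠ 0; add k_3 = -2ab - b^2 - 2b + 1 to the basis.

S(h_1,k_3): lcm = a^2b. S = b^3 + ab - b^2 - 2a + 2b.
  leading term b^3: no divisor's leading term divides it; move b^3 to the remainder.
  leading term ab: subtract (2)·k_3 from ab - b^2 - 2a + 2b → b^2 - 2a + b - 2
  leading term b^2: no divisor's leading term divides it; move b^2 to the remainder.
  leading term a: no divisor's leading term divides it; move -2a to the remainder.
  leading term b: no divisor's leading term divides it; move b to the remainder.
  leading term 1: no divisor's leading term divides it; move -2 to the remainder.
  remainder b^3 + b^2 - 2a + b - 2 ≠ 0; add k_4 = b^3 + b^2 - 2a + b - 2 to the basis.

S(h_2,k_3): lcm = a^2b. S = 2ab^2 + 2b^3 + ab + b^2 - 2a + b.
  leading term ab^2: subtract (-b)·k_3 from 2ab^2 + 2b^3 + ab + b^2 - 2a + b → b^3 + ab - b^2 - 2a + 2b
  leading term b^3: subtract (1)·k_4 from b^3 + ab - b^2 - 2a + 2b → ab - 2b^2 + b + 2
  leading term ab: subtract (2)·k_3 from ab - 2b^2 + b + 2 → 0
  remainder 0.

S(h_1,k_4): leading monomials are coprime, so the S-polynomial reduces to 0 (Buchberger's first criterion).
S(h_2,k_4): leading monomials are coprime, so the S-polynomial reduces to 0 (Buchberger's first criterion).
S(k_3,k_4): lcm = ab^3. S = -2b^4 - ab^2 + b^3 + 2a^2 - ab + 2b^2 + 2a.
  leading term b^4: subtract (-2b)·k_4 from -2b^4 - ab^2 + b^3 + 2a^2 - ab + 2b^2 + 2a → -ab^2 - 2b^3 + 2a^2 - b^2 + 2a + b
  leading term ab^2: subtract (-2b)·k_3 from -ab^2 - 2b^3 + 2a^2 - b^2 + 2a + b → b^3 + 2a^2 + 2a - 2b
  leading term b^3: subtract (1)·k_4 from b^3 + 2a^2 + 2a - 2b → 2a^2 - b^2 - a + 2b + 2
  leading term a^2: subtract (1)·h_1 from 2a^2 - b^2 - a + 2b + 2 → -ab + 2b^2 - b - 2
  leading term ab: subtract (-2)·k_3 from -ab + 2b^2 - b - 2 → 0
  remainder 0.

Every S-polynomial of the final basis reduces to 0, so we have a Gröbner basis.
Inter-reduce: drop elements whose leading term is divisible by another's, tail-reduce, and make monic.
Reduced Gröbner basis: {b^3 + b^2 - 2a + b - 2, a^2 + 2b^2 + 2a + b + 1, ab - 2b^2 + b + 2}.

Since the reduced bases disagree, the two ideals are not the same.

No, the ideals differ.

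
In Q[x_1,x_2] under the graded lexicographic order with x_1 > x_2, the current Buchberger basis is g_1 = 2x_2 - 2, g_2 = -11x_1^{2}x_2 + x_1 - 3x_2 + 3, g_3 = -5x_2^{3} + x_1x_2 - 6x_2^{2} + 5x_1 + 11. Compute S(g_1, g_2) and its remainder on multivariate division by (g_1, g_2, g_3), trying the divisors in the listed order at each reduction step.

lcm(LM(g_1), LM(g_2)) = x_1^{2}x_2.
S = (lcm/LT(g_1))·g_1 − (lcm/LT(g_2))·g_2 = -x_1^{2} + \tfrac{1}{11}x_1 - \tfrac{3}{11}x_2 + \tfrac{3}{11}.
Reduce S modulo (g_1, g_2, g_3) in that order:
  leading term x_1^{2}: no divisor's leading term divides it; move -x_1^{2} to the remainder.
  leading term x_1: no divisor's leading term divides it; move \tfrac{1}{11}x_1 to the remainder.
  leading term x_2: subtract (-\tfrac{3}{22})·g_1 from -\tfrac{3}{11}x_2 + \tfrac{3}{11} → 0
The remainder -x_1^{2} + \tfrac{1}{11}x_1 is nonzero, so it would be added as the next basis element.

S(g_1, g_2) = -x_1^{2} + \tfrac{1}{11}x_1 - \tfrac{3}{11}x_2 + \tfrac{3}{11}; remainder on division = -x_1^{2} + \tfrac{1}{11}x_1.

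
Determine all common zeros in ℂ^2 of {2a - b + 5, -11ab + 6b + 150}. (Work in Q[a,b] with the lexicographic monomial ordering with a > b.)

Compute a lex Gröbner basis by Buchberger's algorithm.
f_1 = 2a - b + 5, LT = a.
f_2 = -11ab + 6b + 150, LT = ab.

S(f_1,f_2): lcm = ab. S = -1/2b^2 + 67/22b + 150/11.
  leading term b^2: no divisor's leading term divides it; move -1/2b^2 to the remainder.
  leading term b: no divisor's leading term divides it; move 67/22b to the remainder.
  leading term 1: no divisor's leading term divides it; move 150/11 to the remainder.
  remainder -1/2b^2 + 67/22b + 150/11 ≠ 0; add h_3 = -1/2b^2 + 67/22b + 150/11 to the basis.

The other S-polynomials (S(f_1,h_3), S(f_2,h_3)) all reduce to 0 modulo the current basis, so we have a Gröbner basis.
Inter-reduce: drop elements whose leading term is divisible by another's, tail-reduce, and make monic.
Reduced Gröbner basis: {a - 1/2b + 5/2, b^2 - 67/11b - 300/11}.

A lex Gröbner basis eliminates variables successively. Here b^2 - 67/11b - 300/11 depends only on b, with roots {-3, 100/11}; lifting each root through the earlier basis elements recovers the full solutions.
  b = -3: the earlier basis element becomes a + 4 = 0, giving a = -4 — point (-4, -3).
  b = 100/11: the earlier basis element becomes a - 45/22 = 0, giving a = 45/22 — point (45/22, 100/11).
Each listed point satisfies every original equation (direct substitution).

{(-4, -3), (45/22, 100/11)}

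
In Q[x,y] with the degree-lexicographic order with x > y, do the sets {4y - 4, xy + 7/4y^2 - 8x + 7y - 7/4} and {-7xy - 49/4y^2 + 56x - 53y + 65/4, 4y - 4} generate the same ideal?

Two ideals are equal iff their reduced Gröbner bases coincide (the reduced basis is unique for a fixed ordering).
Buchberger on the first generating set:
f_1 = 4y - 4, LT = y.
f_2 = xy + 7/4y^2 - 8x + 7y - 7/4, LT = xy.

S(f_1,f_2): lcm = xy. S = -7/4y^2 + 7x - 7y + 7/4.
  leading term y^2: subtract (-7/16y)·f_1 from -7/4y^2 + 7x - 7y + 7/4 → 7x - 35/4y + 7/4
  leading term x: no divisor's leading term divides it; move 7x to the remainder.
  leading term y: subtract (-35/16)·f_1 from -35/4y + 7/4 → -7
  leading term 1: no divisor's leading term divides it; move -7 to the remainder.
  remainder 7x - 7 ≠ 0; add g_3 = 7x - 7 to the basis.

The other S-polynomials (S(f_1,g_3), S(f_2,g_3)) all reduce to 0 modulo the current basis, so we have a Gröbner basis.
Inter-reduce: drop elements whose leading term is divisible by another's, tail-reduce, and make monic.
Reduced Gröbner basis: {x - 1, y - 1}.

Buchberger on the second generating set:
h_1 = -7xy - 49/4y^2 + 56x - 53y + 65/4, LT = xy.
h_2 = 4y - 4, LT = y.

S(h_1,h_2): lcm = xy. S = 7/4y^2 - 7x + 53/7y - 65/28.
  leading term y^2: subtract (7/16y)·h_2 from 7/4y^2 - 7x + 53/7y - 65/28 → -7x + 261/28y - 65/28
  leading term x: no divisor's leading term divides it; move -7x to the remainder.
  leading term y: subtract (261/112)·h_2 from 261/28y - 65/28 → 7
  leading term 1: no divisor's leading term divides it; move 7 to the remainder.
  remainder -7x + 7 ≠ 0; add k_3 = -7x + 7 to the basis.

The other S-polynomials (S(h_1,k_3), S(h_2,k_3)) all reduce to 0 modulo the current basis, so we have a Gröbner basis.
Inter-reduce: drop elements whose leading term is divisible by another's, tail-reduce, and make monic.
Reduced Gröbner basis: {x - 1, y - 1}.

These coincide, so the ideals are equal.

Yes, the ideals are equal.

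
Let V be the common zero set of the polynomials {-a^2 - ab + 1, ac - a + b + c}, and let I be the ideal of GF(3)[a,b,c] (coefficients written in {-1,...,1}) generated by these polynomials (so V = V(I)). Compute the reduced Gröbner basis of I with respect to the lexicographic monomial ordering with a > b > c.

Buchberger's algorithm terminates because the ascending chain of leading-term ideals stabilizes.

f_1 = -a^2 - ab + 1, LT = a^2.
f_2 = ac - a + b + c, LT = ac.

S(f_1,f_2): lcm = a^2c. S = a^2 + abc - ab - ac - c.
  reduce S modulo (f_1, f_2):
  remainder -ab - a - b^2 - bc + b + 1 ≠ 0; add g_3 = -ab - a - b^2 - bc + b + 1 to the basis.

S(f_2,g_3): lcm = abc. S = -ab - ac - b^2c + b^2 - bc^2 - bc + c.
  reduce S modulo (f_1, f_2, g_3):
  remainder -b^2c - b^2 - bc^2 - c - 1 ≠ 0; add g_4 = -b^2c - b^2 - bc^2 - c - 1 to the basis.

The other S-polynomials (S(f_1,g_3), S(f_1,g_4), S(f_2,g_4), S(g_3,g_4)) all reduce to 0 modulo the current basis, so we have a Gröbner basis.

G = {a^2 - a - b^2 - bc + b, ab + a + b^2 + bc - b - 1, ac - a + b + c, b^2c + b^2 + bc^2 + c + 1}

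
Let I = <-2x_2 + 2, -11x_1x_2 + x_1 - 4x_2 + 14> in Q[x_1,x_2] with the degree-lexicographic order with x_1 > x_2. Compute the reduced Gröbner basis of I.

G = {x_1 - 1, x_2 - 1}

f_1 = -2x_2 + 2, LT = x_2.
f_2 = -11x_1x_2 + x_1 - 4x_2 + 14, LT = x_1x_2.

S(f_1,f_2): lcm = x_1x_2. S = -\tfrac{10}{11}x_1 - \tfrac{4}{11}x_2 + \tfrac{14}{11}.
  leading term x_1: no divisor's leading term divides it; move -\tfrac{10}{11}x_1 to the remainder.
  leading term x_2: subtract (\tfrac{2}{11})·f_1 from -\tfrac{4}{11}x_2 + \tfrac{14}{11} → \tfrac{10}{11}
  leading term 1: no divisor's leading term divides it; move \tfrac{10}{11} to the remainder.
  remainder -\tfrac{10}{11}x_1 + \tfrac{10}{11} ≠ 0; add g_3 = -\tfrac{10}{11}x_1 + \tfrac{10}{11} to the basis.

The other S-polynomials (S(f_1,g_3), S(f_2,g_3)) all reduce to 0 modulo the current basis, so we have a Gröbner basis.
Inter-reduce: drop elements whose leading term is divisible by another's, tail-reduce, and make monic.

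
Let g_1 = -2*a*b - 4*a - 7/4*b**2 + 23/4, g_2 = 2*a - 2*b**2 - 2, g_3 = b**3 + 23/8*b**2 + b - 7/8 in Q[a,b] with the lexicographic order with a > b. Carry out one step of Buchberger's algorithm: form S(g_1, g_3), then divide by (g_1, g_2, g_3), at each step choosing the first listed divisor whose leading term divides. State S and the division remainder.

lcm(LM(g_1), LM(g_3)) = a*b**3.
S = (lcm/LT(g_1))·g_1 − (lcm/LT(g_3))·g_3 = -7/8*a*b**2 - a*b + 7/8*a + 7/8*b**4 - 23/8*b**2.
Reduce S modulo (g_1, g_2, g_3) in that order:
  leading term a*b**2: subtract (7/16*b)·g_1 from -7/8*a*b**2 - a*b + 7/8*a + 7/8*b**4 - 23/8*b**2 → 3/4*a*b + 7/8*a + 7/8*b**4 + 49/64*b**3 - 23/8*b**2 - 161/64*b
  leading term a*b: subtract (-3/8)·g_1 from 3/4*a*b + 7/8*a + 7/8*b**4 + 49/64*b**3 - 23/8*b**2 - 161/64*b → -5/8*a + 7/8*b**4 + 49/64*b**3 - 113/32*b**2 - 161/64*b + 69/32
  leading term a: subtract (-5/16)·g_2 from -5/8*a + 7/8*b**4 + 49/64*b**3 - 113/32*b**2 - 161/64*b + 69/32 → 7/8*b**4 + 49/64*b**3 - 133/32*b**2 - 161/64*b + 49/32
  leading term b**4: subtract (7/8*b)·g_3 from 7/8*b**4 + 49/64*b**3 - 133/32*b**2 - 161/64*b + 49/32 → -7/4*b**3 - 161/32*b**2 - 7/4*b + 49/32
  leading term b**3: subtract (-7/4)·g_3 from -7/4*b**3 - 161/32*b**2 - 7/4*b + 49/32 → 0
The remainder is 0, so this S-polynomial contributes no new basis element.
An S-polynomial is built so that the two leading terms cancel; whether anything survives reduction is exactly the Gröbner-basis criterion.

S(g_1, g_3) = -7/8*a*b**2 - a*b + 7/8*a + 7/8*b**4 - 23/8*b**2; remainder on division = 0.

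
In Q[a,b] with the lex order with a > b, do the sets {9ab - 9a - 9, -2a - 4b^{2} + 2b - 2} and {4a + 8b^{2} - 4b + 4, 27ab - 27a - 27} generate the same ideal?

For a fixed monomial order, each ideal has a unique reduced Gröbner basis; comparing bases decides equality.
Buchberger on the first generating set:
f_1 = 9ab - 9a - 9, LT = ab.
f_2 = -2a - 4b^{2} + 2b - 2, LT = a.

S(f_1,f_2): lcm = ab. S = -a - 2b^{3} + b^{2} - b - 1.
  leading term a: subtract (\tfrac{1}{2})·f_2 from -a - 2b^{3} + b^{2} - b - 1 → -2b^{3} + 3b^{2} - 2b
  leading term b^{3}: no divisor's leading term divides it; move -2b^{3} to the remainder.
  leading term b^{2}: no divisor's leading term divides it; move 3b^{2} to the remainder.
  leading term b: no divisor's leading term divides it; move -2b to the remainder.
  remainder -2b^{3} + 3b^{2} - 2b ≠ 0; add g_3 = -2b^{3} + 3b^{2} - 2b to the basis.

The other S-polynomials (S(f_1,g_3), S(f_2,g_3)) all reduce to 0 modulo the current basis, so we have a Gröbner basis.
Inter-reduce: drop elements whose leading term is divisible by another's, tail-reduce, and make monic.
Reduced Gröbner basis: {a + 2b^{2} - b + 1, b^{3} - \tfrac{3}{2}b^{2} + b}.

Buchberger on the second generating set:
h_1 = 4a + 8b^{2} - 4b + 4, LT = a.
h_2 = 27ab - 27a - 27, LT = ab.

S(h_1,h_2): lcm = ab. S = a + 2b^{3} - b^{2} + b + 1.
  leading term a: subtract (\tfrac{1}{4})·h_1 from a + 2b^{3} - b^{2} + b + 1 → 2b^{3} - 3b^{2} + 2b
  leading term b^{3}: no divisor's leading term divides it; move 2b^{3} to the remainder.
  leading term b^{2}: no divisor's leading term divides it; move -3b^{2} to the remainder.
  leading term b: no divisor's leading term divides it; move 2b to the remainder.
  remainder 2b^{3} - 3b^{2} + 2b ≠ 0; add k_3 = 2b^{3} - 3b^{2} + 2b to the basis.

The other S-polynomials (S(h_1,k_3), S(h_2,k_3)) all reduce to 0 modulo the current basis, so we have a Gröbner basis.
Inter-reduce: drop elements whose leading term is divisible by another's, tail-reduce, and make monic.
Reduced Gröbner basis: {a + 2b^{2} - b + 1, b^{3} - \tfrac{3}{2}b^{2} + b}.

These coincide, so the ideals are equal.

Yes, the ideals are equal.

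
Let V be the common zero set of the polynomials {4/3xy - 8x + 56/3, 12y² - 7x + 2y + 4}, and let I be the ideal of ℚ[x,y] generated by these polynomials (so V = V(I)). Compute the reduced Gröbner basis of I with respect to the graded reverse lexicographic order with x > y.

f_1 = 4/3xy - 8x + 56/3, LT = xy.
f_2 = 12y² - 7x + 2y + 4, LT = y².

S(f_1,f_2): lcm = xy². S = 7/12x² - 37/6xy - ⅓x + 14y.
  leading term x²: no divisor's leading term divides it; move 7/12x² to the remainder.
  leading term xy: subtract (-37/8)·f_1 from -37/6xy - ⅓x + 14y → -112/3x + 14y + 259/3
  leading term x: no divisor's leading term divides it; move -112/3x to the remainder.
  leading term y: no divisor's leading term divides it; move 14y to the remainder.
  leading term 1: no divisor's leading term divides it; move 259/3 to the remainder.
  remainder 7/12x² - 112/3x + 14y + 259/3 ≠ 0; add g_3 = 7/12x² - 112/3x + 14y + 259/3 to the basis.

The other S-polynomials (S(f_1,g_3), S(f_2,g_3)) all reduce to 0 modulo the current basis, so we have a Gröbner basis.

G = {x² - 64x + 24y + 148, xy - 6x + 14, y² - 7/12x + ⅙y + ⅓}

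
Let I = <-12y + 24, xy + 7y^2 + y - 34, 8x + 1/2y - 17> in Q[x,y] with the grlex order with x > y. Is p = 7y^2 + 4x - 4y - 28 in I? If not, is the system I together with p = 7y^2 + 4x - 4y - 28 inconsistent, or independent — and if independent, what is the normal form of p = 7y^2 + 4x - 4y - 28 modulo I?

First compute the reduced Gröbner basis of I by Buchberger's algorithm.
f_1 = -12y + 24, LT = y.
f_2 = xy + 7y^2 + y - 34, LT = xy.
f_3 = 8x + 1/2y - 17, LT = x.

The S-polynomials (S(f_1,f_2), S(f_1,f_3), S(f_2,f_3)) all reduce to 0 modulo the current basis, so we have a Gröbner basis.
Inter-reduce: drop elements whose leading term is divisible by another's, tail-reduce, and make monic.
Reduced Gröbner basis: {x - 2, y - 2}.
Label its elements g_1 = x - 2, g_2 = y - 2.

Reduce p = 7y^2 + 4x - 4y - 28 modulo G:
  leading term y^2: subtract (7y)·g_2 from 7y^2 + 4x - 4y - 28 → 4x + 10y - 28
  leading term x: subtract (4)·g_1 from 4x + 10y - 28 → 10y - 20
  leading term y: subtract (10)·g_2 from 10y - 20 → 0
  normal form = 0.
Since the normal form is 0, p ∈ I.

Ideal membership is decidable via reduction modulo a Gröbner basis.

7y^2 + 4x - 4y - 28 lies in I (it reduces to 0).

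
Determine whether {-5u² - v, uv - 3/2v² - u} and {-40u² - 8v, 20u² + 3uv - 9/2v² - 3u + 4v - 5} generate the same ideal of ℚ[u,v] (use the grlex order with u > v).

Two ideals are equal iff their reduced Gröbner bases coincide (the reduced basis is unique for a fixed ordering).
Buchberger on the first generating set:
f_1 = -5u² - v, LT = u².
f_2 = uv - 3/2v² - u, LT = uv.

S(f_1,f_2): lcm = u²v. S = 3/2uv² + u² + ⅕v².
  leading term uv²: subtract (3/2v)·f_2 from 3/2uv² + u² + ⅕v² → 9/4v³ + u² + 3/2uv + ⅕v²
  leading term v³: no divisor's leading term divides it; move 9/4v³ to the remainder.
  leading term u²: subtract (-⅕)·f_1 from u² + 3/2uv + ⅕v² → 3/2uv + ⅕v² - ⅕v
  leading term uv: subtract (3/2)·f_2 from 3/2uv + ⅕v² - ⅕v → 49/20v² + 3/2u - ⅕v
  leading term v²: no divisor's leading term divides it; move 49/20v² to the remainder.
  leading term u: no divisor's leading term divides it; move 3/2u to the remainder.
  leading term v: no divisor's leading term divides it; move -⅕v to the remainder.
  remainder 9/4v³ + 49/20v² + 3/2u - ⅕v ≠ 0; add g_3 = 9/4v³ + 49/20v² + 3/2u - ⅕v to the basis.

S(f_1,g_3): leading monomials are coprime, so the S-polynomial reduces to 0 (Buchberger's first criterion).
S(f_2,g_3): lcm = uv³. S = -3/2v⁴ - 94/45uv² - ⅔u² + 4/45uv.
  leading term v⁴: subtract (-⅔v)·g_3 from -3/2v⁴ - 94/45uv² - ⅔u² + 4/45uv → -94/45uv² + 49/30v³ - ⅔u² + 49/45uv - 2/15v²
  leading term uv²: subtract (-94/45v)·f_2 from -94/45uv² + 49/30v³ - ⅔u² + 49/45uv - 2/15v² → -3/2v³ - ⅔u² - uv - 2/15v²
  leading term v³: subtract (-⅔)·g_3 from -3/2v³ - ⅔u² - uv - 2/15v² → -⅔u² - uv + 3/2v² + u - 2/15v
  leading term u²: subtract (2/15)·f_1 from -⅔u² - uv + 3/2v² + u - 2/15v → -uv + 3/2v² + u
  leading term uv: subtract (-1)·f_2 from -uv + 3/2v² + u → 0
  remainder 0.

Every S-polynomial of the final basis reduces to 0, so we have a Gröbner basis.
Inter-reduce: drop elements whose leading term is divisible by another's, tail-reduce, and make monic.
Reduced Gröbner basis: {v³ + 49/45v² + ⅔u - 4/45v, u² + ⅕v, uv - 3/2v² - u}.

Buchberger on the second generating set:
h_1 = -40u² - 8v, LT = u².
h_2 = 20u² + 3uv - 9/2v² - 3u + 4v - 5, LT = u².

S(h_1,h_2): lcm = u². S = -3/20uv + 9/40v² + 3/20u + ¼.
  leading term uv: no divisor's leading term divides it; move -3/20uv to the remainder.
  leading term v²: no divisor's leading term divides it; move 9/40v² to the remainder.
  leading term u: no divisor's leading term divides it; move 3/20u to the remainder.
  leading term 1: no divisor's leading term divides it; move ¼ to the remainder.
  remainder -3/20uv + 9/40v² + 3/20u + ¼ ≠ 0; add k_3 = -3/20uv + 9/40v² + 3/20u + ¼ to the basis.

S(h_1,k_3): lcm = u²v. S = 3/2uv² + u² + ⅕v² + 5/3u.
  leading term uv²: subtract (-10v)·k_3 from 3/2uv² + u² + ⅕v² + 5/3u → 9/4v³ + u² + 3/2uv + ⅕v² + 5/3u + 5/2v
  leading term v³: no divisor's leading term divides it; move 9/4v³ to the remainder.
  leading term u²: subtract (-1/40)·h_1 from u² + 3/2uv + ⅕v² + 5/3u + 5/2v → 3/2uv + ⅕v² + 5/3u + 23/10v
  leading term uv: subtract (-10)·k_3 from 3/2uv + ⅕v² + 5/3u + 23/10v → 49/20v² + 19/6u + 23/10v + 5/2
  leading term v²: no divisor's leading term divides it; move 49/20v² to the remainder.
  leading term u: no divisor's leading term divides it; move 19/6u to the remainder.
  leading term v: no divisor's leading term divides it; move 23/10v to the remainder.
  leading term 1: no divisor's leading term divides it; move 5/2 to the remainder.
  remainder 9/4v³ + 49/20v² + 19/6u + 23/10v + 5/2 ≠ 0; add k_4 = 9/4v³ + 49/20v² + 19/6u + 23/10v + 5/2 to the basis.

S(h_2,k_3): lcm = u²v. S = 33/20uv² - 9/40v³ + u² - 3/20uv + ⅕v² + 5/3u - ¼v.
  leading term uv²: subtract (-11v)·k_3 from 33/20uv² - 9/40v³ + u² - 3/20uv + ⅕v² + 5/3u - ¼v → 9/4v³ + u² + 3/2uv + ⅕v² + 5/3u + 5/2v
  leading term v³: subtract (1)·k_4 from 9/4v³ + u² + 3/2uv + ⅕v² + 5/3u + 5/2v → u² + 3/2uv - 9/4v² - 3/2u + ⅕v - 5/2
  leading term u²: subtract (-1/40)·h_1 from u² + 3/2uv - 9/4v² - 3/2u + ⅕v - 5/2 → 3/2uv - 9/4v² - 3/2u - 5/2
  leading term uv: subtract (-10)·k_3 from 3/2uv - 9/4v² - 3/2u - 5/2 → 0
  remainder 0.

S(h_1,k_4): leading monomials are coprime, so the S-polynomial reduces to 0 (Buchberger's first criterion).
S(h_2,k_4): leading monomials are coprime, so the S-polynomial reduces to 0 (Buchberger's first criterion).
S(k_3,k_4): lcm = uv³. S = -3/2v⁴ - 94/45uv² - 38/27u² - 46/45uv - 5/3v² - 10/9u.
  leading term v⁴: subtract (-⅔v)·k_4 from -3/2v⁴ - 94/45uv² - 38/27u² - 46/45uv - 5/3v² - 10/9u → -94/45uv² + 49/30v³ - 38/27u² + 49/45uv - 2/15v² - 10/9u + 5/3v
  leading term uv²: subtract (376/27v)·k_3 from -94/45uv² + 49/30v³ - 38/27u² + 49/45uv - 2/15v² - 10/9u + 5/3v → -3/2v³ - 38/27u² - uv - 2/15v² - 10/9u - 49/27v
  leading term v³: subtract (-⅔)·k_4 from -3/2v³ - 38/27u² - uv - 2/15v² - 10/9u - 49/27v → -38/27u² - uv + 3/2v² + u - 38/135v + 5/3
  leading term u²: subtract (19/540)·h_1 from -38/27u² - uv + 3/2v² + u - 38/135v + 5/3 → -uv + 3/2v² + u + 5/3
  leading term uv: subtract (20/3)·k_3 from -uv + 3/2v² + u + 5/3 → 0
  remainder 0.

Every S-polynomial of the final basis reduces to 0, so we have a Gröbner basis.
Inter-reduce: drop elements whose leading term is divisible by another's, tail-reduce, and make monic.
Reduced Gröbner basis: {v³ + 49/45v² + 38/27u + 46/45v + 10/9, u² + ⅕v, uv - 3/2v² - u - 5/3}.

Since the reduced bases disagree, the two ideals are not the same.

No, the ideals differ.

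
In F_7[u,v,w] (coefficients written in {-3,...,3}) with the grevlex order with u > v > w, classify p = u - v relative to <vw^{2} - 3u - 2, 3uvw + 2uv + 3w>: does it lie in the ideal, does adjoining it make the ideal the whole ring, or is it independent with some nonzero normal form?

u - v is independent of I; its normal form modulo I is u - v.

First compute the reduced Gröbner basis of I by Buchberger's algorithm.
f_1 = vw^{2} - 3u - 2, LT = vw^{2}.
f_2 = 3uvw + 2uv + 3w, LT = uvw.

S(f_1,f_2): lcm = uvw^{2}. S = -3uvw - 3u^{2} - w^{2} - 2u.
  reduce S modulo (f_1, f_2):
  remainder -3u^{2} + 2uv - w^{2} - 2u + 3w ≠ 0; add h_3 = -3u^{2} + 2uv - w^{2} - 2u + 3w to the basis.

The other S-polynomials (S(f_1,h_3), S(f_2,h_3)) all reduce to 0 modulo the current basis, so we have a Gröbner basis.
Inter-reduce: drop elements whose leading term is divisible by another's, tail-reduce, and make monic.
Reduced Gröbner basis: {uvw + 3uv + w, vw^{2} - 3u - 2, u^{2} - 3uv - 2w^{2} + 3u - w}.
Label its elements g_1 = uvw + 3uv + w, g_2 = vw^{2} - 3u - 2, g_3 = u^{2} - 3uv - 2w^{2} + 3u - w.

Reduce p = u - v modulo G:
  leading term u: no divisor's leading term divides it; move u to the remainder.
  leading term v: no divisor's leading term divides it; move -v to the remainder.
  normal form = u - v.
The normal form is nonzero, so p ∉ I. Since p minus its normal form lies in I, I + (p) = I + (r) where r = u - v; decide whether this ideal is the whole ring.
Run Buchberger on G together with r (pairs among the g_i already reduce to 0 since G is a Gröbner basis):
g_1 = uvw + 3uv + w, LT = uvw.
g_2 = vw^{2} - 3u - 2, LT = vw^{2}.
g_3 = u^{2} - 3uv - 2w^{2} + 3u - w, LT = u^{2}.
r = u - v, LT = u.

S(g_1,r): lcm = uvw. S = v^{2}w + 3uv + w.
  reduce S modulo (g_1, g_2, g_3, r):
  remainder v^{2}w + 3v^{2} + w ≠ 0; add m_5 = v^{2}w + 3v^{2} + w to the basis.

S(g_3,r): lcm = u^{2}. S = -2uv - 2w^{2} + 3u - w.
  reduce S modulo (g_1, g_2, g_3, r, m_5):
  remainder -2v^{2} - 2w^{2} + 3v - w ≠ 0; add m_6 = -2v^{2} - 2w^{2} + 3v - w to the basis.

S(g_2,m_6): lcm = v^{2}w^{2}. S = -w^{4} - 2vw^{2} + 3w^{3} - 3uv - 2v.
  reduce S modulo (g_1, g_2, g_3, r, m_5, m_6):
  remainder -w^{4} + 3w^{3} + 3w^{2} - 2v - 2w + 3 ≠ 0; add m_7 = -w^{4} + 3w^{3} + 3w^{2} - 2v - 2w + 3 to the basis.

S(m_5,m_6): lcm = v^{2}w. S = -w^{3} + 3v^{2} - 2vw + 3w^{2} + w.
  reduce S modulo (g_1, g_2, g_3, r, m_5, m_6, m_7):
  remainder -w^{3} - 2vw + v + 3w ≠ 0; add m_8 = -w^{3} - 2vw + v + 3w to the basis.

The other S-polynomials (S(g_1,g_2), S(g_1,g_3), S(g_2,g_3), S(g_2,r), S(g_1,m_5), S(g_2,m_5), S(g_3,m_5), S(r,m_5), S(g_1,m_6), S(g_3,m_6), S(r,m_6), S(g_1,m_7), S(g_2,m_7), S(g_3,m_7), S(r,m_7), S(m_5,m_7), S(m_6,m_7), S(g_1,m_8), S(g_2,m_8), S(g_3,m_8), S(r,m_8), S(m_5,m_8), S(m_6,m_8), S(m_7,m_8)) all reduce to 0 modulo the current basis, so we have a Gröbner basis.
Inter-reduce: drop elements whose leading term is divisible by another's, tail-reduce, and make monic.
Reduced Gröbner basis: {vw^{2} - 3v - 2, w^{3} + 2vw - v - 3w, v^{2} + w^{2} + 2v - 3w, u - v}.
The reduced Gröbner basis of I + (p) is {vw^{2} - 3v - 2, w^{3} + 2vw - v - 3w, v^{2} + w^{2} + 2v - 3w, u - v} ≠ {1}, a proper ideal, so the enlarged system stays consistent: p is independent of I, with normal form u - v.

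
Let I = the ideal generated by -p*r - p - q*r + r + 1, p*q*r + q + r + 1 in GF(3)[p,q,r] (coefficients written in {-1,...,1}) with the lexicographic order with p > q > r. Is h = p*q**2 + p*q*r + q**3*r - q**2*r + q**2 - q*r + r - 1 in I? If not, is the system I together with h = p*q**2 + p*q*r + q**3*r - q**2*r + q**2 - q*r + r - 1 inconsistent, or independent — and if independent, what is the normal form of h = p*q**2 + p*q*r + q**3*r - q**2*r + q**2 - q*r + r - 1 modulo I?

First compute the reduced Gröbner basis of I by Buchberger's algorithm.
f_1 = -p*r - p - q*r + r + 1, LT = p*r.
f_2 = p*q*r + q + r + 1, LT = p*q*r.

S(f_1,f_2): lcm = p*q*r. S = p*q + q**2*r - q*r + q - r - 1.
  leading term p*q: no divisor's leading term divides it; move p*q to the remainder.
  leading term q**2*r: no divisor's leading term divides it; move q**2*r to the remainder.
  leading term q*r: no divisor's leading term divides it; move -q*r to the remainder.
  leading term q: no divisor's leading term divides it; move q to the remainder.
  leading term r: no divisor's leading term divides it; move -r to the remainder.
  leading term 1: no divisor's leading term divides it; move -1 to the remainder.
  remainder p*q + q**2*r - q*r + q - r - 1 ≠ 0; add k_3 = p*q + q**2*r - q*r + q - r - 1 to the basis.

S(f_1,k_3): lcm = p*q*r. S = p*q - q**2*r**2 + q**2*r + q*r**2 + q*r - q + r**2 + r.
  leading term p*q: subtract (1)·k_3 from p*q - q**2*r**2 + q**2*r + q*r**2 + q*r - q + r**2 + r → -q**2*r**2 + q*r**2 - q*r + q + r**2 - r + 1
  leading term q**2*r**2: no divisor's leading term divides it; move -q**2*r**2 to the remainder.
  leading term q*r**2: no divisor's leading term divides it; move q*r**2 to the remainder.
  leading term q*r: no divisor's leading term divides it; move -q*r to the remainder.
  leading term q: no divisor's leading term divides it; move q to the remainder.
  leading term r**2: no divisor's leading term divides it; move r**2 to the remainder.
  leading term r: no divisor's leading term divides it; move -r to the remainder.
  leading term 1: no divisor's leading term divides it; move 1 to the remainder.
  remainder -q**2*r**2 + q*r**2 - q*r + q + r**2 - r + 1 ≠ 0; add k_4 = -q**2*r**2 + q*r**2 - q*r + q + r**2 - r + 1 to the basis.

The other S-polynomials (S(f_2,k_3), S(f_1,k_4), S(f_2,k_4), S(k_3,k_4)) all reduce to 0 modulo the current basis, so we have a Gröbner basis.
Inter-reduce: drop elements whose leading term is divisible by another's, tail-reduce, and make monic.
Reduced Gröbner basis: {p*q + q**2*r - q*r + q - r - 1, p*r + p + q*r - r - 1, q**2*r**2 - q*r**2 + q*r - q - r**2 + r - 1}.
Label its elements g_1 = p*q + q**2*r - q*r + q - r - 1, g_2 = p*r + p + q*r - r - 1, g_3 = q**2*r**2 - q*r**2 + q*r - q - r**2 + r - 1.

Reduce h = p*q**2 + p*q*r + q**3*r - q**2*r + q**2 - q*r + r - 1 modulo G:
  leading term p*q**2: subtract (q)·g_1 from p*q**2 + p*q*r + q**3*r - q**2*r + q**2 - q*r + r - 1 → p*q*r + q + r - 1
  leading term p*q*r: subtract (r)·g_1 from p*q*r + q + r - 1 → -q**2*r**2 + q*r**2 - q*r + q + r**2 - r - 1
  leading term q**2*r**2: subtract (-1)·g_3 from -q**2*r**2 + q*r**2 - q*r + q + r**2 - r - 1 → 1
  leading term 1: no divisor's leading term divides it; move 1 to the remainder.
  normal form = 1.
The normal form is nonzero, so h ∉ I. Since h minus its normal form lies in I, I + (h) = I + (n) where n = 1; decide whether this ideal is the whole ring.
Here n = 1 is a nonzero constant, hence a unit: 1 ∈ I + (h), the Gröbner basis of I + (h) is {1}, and the enlarged system has no common solution — adjoining h is inconsistent.

The remainder on division by a Gröbner basis is unique — it is the normal form.

Adjoining p*q**2 + p*q*r + q**3*r - q**2*r + q**2 - q*r + r - 1 makes the ideal the whole ring: the system is inconsistent.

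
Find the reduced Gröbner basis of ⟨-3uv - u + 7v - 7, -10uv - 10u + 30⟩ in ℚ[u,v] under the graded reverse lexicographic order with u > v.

The reduced Gröbner basis is the canonical form of the ideal for this ordering.

f_1 = -3uv - u + 7v - 7, LT = uv.
f_2 = -10uv - 10u + 30, LT = uv.

S(f_1,f_2): lcm = uv. S = -⅔u - 7/3v + 16/3.
  reduce S modulo (f_1, f_2):
  remainder -⅔u - 7/3v + 16/3 ≠ 0; add g_3 = -⅔u - 7/3v + 16/3 to the basis.

S(f_1,g_3): lcm = uv. S = -7/2v² + ⅓u + 17/3v + 7/3.
  reduce S modulo (f_1, f_2, g_3):
  remainder -7/2v² + 9/2v + 5 ≠ 0; add g_4 = -7/2v² + 9/2v + 5 to the basis.

The other S-polynomials (S(f_2,g_3), S(f_1,g_4), S(f_2,g_4), S(g_3,g_4)) all reduce to 0 modulo the current basis, so we have a Gröbner basis.
Inter-reduce: drop elements whose leading term is divisible by another's, tail-reduce, and make monic.

G = {v² - 9/7v - 10/7, u + 7/2v - 8}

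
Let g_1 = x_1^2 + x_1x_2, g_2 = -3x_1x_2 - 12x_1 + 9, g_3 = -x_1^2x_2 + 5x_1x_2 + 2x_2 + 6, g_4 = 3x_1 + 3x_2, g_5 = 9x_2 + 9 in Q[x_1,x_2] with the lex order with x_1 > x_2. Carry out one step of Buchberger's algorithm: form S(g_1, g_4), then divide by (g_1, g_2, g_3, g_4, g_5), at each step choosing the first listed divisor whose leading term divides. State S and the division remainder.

S(g_1, g_4) = 0; remainder on division = 0.

lcm(LM(g_1), LM(g_4)) = x_1^2.
S = (lcm/LT(g_1))·g_1 − (lcm/LT(g_4))·g_4 = 0.
Reduce S modulo (g_1, g_2, g_3, g_4, g_5) in that order:
The remainder is 0, so this S-polynomial contributes no new basis element.
An S-polynomial is built so that the two leading terms cancel; whether anything survives reduction is exactly the Gröbner-basis criterion.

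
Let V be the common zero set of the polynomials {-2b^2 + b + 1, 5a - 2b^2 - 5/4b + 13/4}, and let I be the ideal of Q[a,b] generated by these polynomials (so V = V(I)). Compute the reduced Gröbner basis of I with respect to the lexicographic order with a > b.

G = {a - 9/20b + 9/20, b^2 - 1/2b - 1/2}

f_1 = -2b^2 + b + 1, LT = b^2.
f_2 = 5a - 2b^2 - 5/4b + 13/4, LT = a.

The S-polynomials (S(f_1,f_2)) all reduce to 0 modulo the current basis, so we have a Gröbner basis.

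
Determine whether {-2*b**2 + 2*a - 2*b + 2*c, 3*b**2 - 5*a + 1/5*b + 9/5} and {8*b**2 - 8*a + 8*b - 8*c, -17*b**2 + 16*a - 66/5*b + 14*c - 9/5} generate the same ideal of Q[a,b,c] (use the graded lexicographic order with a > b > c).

No, the ideals differ.

Equality of ideals is decidable: compute both reduced Gröbner bases (unique for the ordering) and check whether they agree.
Buchberger on the first generating set:
f_1 = -2*b**2 + 2*a - 2*b + 2*c, LT = b**2.
f_2 = 3*b**2 - 5*a + 1/5*b + 9/5, LT = b**2.

S(f_1,f_2): lcm = b**2. S = 2/3*a + 14/15*b - c - 3/5.
  leading term a: no divisor's leading term divides it; move 2/3*a to the remainder.
  leading term b: no divisor's leading term divides it; move 14/15*b to the remainder.
  leading term c: no divisor's leading term divides it; move -c to the remainder.
  leading term 1: no divisor's leading term divides it; move -3/5 to the remainder.
  remainder 2/3*a + 14/15*b - c - 3/5 ≠ 0; add g_3 = 2/3*a + 14/15*b - c - 3/5 to the basis.

The other S-polynomials (S(f_1,g_3), S(f_2,g_3)) all reduce to 0 modulo the current basis, so we have a Gröbner basis.
Inter-reduce: drop elements whose leading term is divisible by another's, tail-reduce, and make monic.
Reduced Gröbner basis: {b**2 + 12/5*b - 5/2*c - 9/10, a + 7/5*b - 3/2*c - 9/10}.

Buchberger on the second generating set:
h_1 = 8*b**2 - 8*a + 8*b - 8*c, LT = b**2.
h_2 = -17*b**2 + 16*a - 66/5*b + 14*c - 9/5, LT = b**2.

S(h_1,h_2): lcm = b**2. S = -1/17*a + 19/85*b - 3/17*c - 9/85.
  leading term a: no divisor's leading term divides it; move -1/17*a to the remainder.
  leading term b: no divisor's leading term divides it; move 19/85*b to the remainder.
  leading term c: no divisor's leading term divides it; move -3/17*c to the remainder.
  leading term 1: no divisor's leading term divides it; move -9/85 to the remainder.
  remainder -1/17*a + 19/85*b - 3/17*c - 9/85 ≠ 0; add k_3 = -1/17*a + 19/85*b - 3/17*c - 9/85 to the basis.

The other S-polynomials (S(h_1,k_3), S(h_2,k_3)) all reduce to 0 modulo the current basis, so we have a Gröbner basis.
Inter-reduce: drop elements whose leading term is divisible by another's, tail-reduce, and make monic.
Reduced Gröbner basis: {b**2 - 14/5*b + 2*c + 9/5, a - 19/5*b + 3*c + 9/5}.

These differ, so the ideals are not equal.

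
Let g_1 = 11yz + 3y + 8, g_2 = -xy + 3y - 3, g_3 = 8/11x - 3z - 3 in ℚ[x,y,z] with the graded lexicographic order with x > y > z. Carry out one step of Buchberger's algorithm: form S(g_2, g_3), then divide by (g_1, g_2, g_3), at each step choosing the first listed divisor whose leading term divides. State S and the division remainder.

lcm(LM(g_2), LM(g_3)) = xy.
S = (lcm/LT(g_2))·g_2 − (lcm/LT(g_3))·g_3 = 33/8yz + 9/8y + 3.
Reduce S modulo (g_1, g_2, g_3) in that order:
  leading term yz: subtract (⅜)·g_1 from 33/8yz + 9/8y + 3 → 0
The remainder is 0, so this S-polynomial contributes no new basis element.
This is the inner loop of Buchberger's algorithm — each nonzero remainder becomes a new basis element.

S(g_2, g_3) = 33/8yz + 9/8y + 3; remainder on division = 0.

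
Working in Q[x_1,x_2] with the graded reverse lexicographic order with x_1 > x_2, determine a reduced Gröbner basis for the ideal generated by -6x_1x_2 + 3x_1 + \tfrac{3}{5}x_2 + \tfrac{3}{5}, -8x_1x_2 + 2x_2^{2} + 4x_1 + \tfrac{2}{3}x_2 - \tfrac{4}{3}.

f_1 = -6x_1x_2 + 3x_1 + \tfrac{3}{5}x_2 + \tfrac{3}{5}, LT = x_1x_2.
f_2 = -8x_1x_2 + 2x_2^{2} + 4x_1 + \tfrac{2}{3}x_2 - \tfrac{4}{3}, LT = x_1x_2.

S(f_1,f_2): lcm = x_1x_2. S = \tfrac{1}{4}x_2^{2} - \tfrac{1}{60}x_2 - \tfrac{4}{15}.
  leading term x_2^{2}: no divisor's leading term divides it; move \tfrac{1}{4}x_2^{2} to the remainder.
  leading term x_2: no divisor's leading term divides it; move -\tfrac{1}{60}x_2 to the remainder.
  leading term 1: no divisor's leading term divides it; move -\tfrac{4}{15} to the remainder.
  remainder \tfrac{1}{4}x_2^{2} - \tfrac{1}{60}x_2 - \tfrac{4}{15} ≠ 0; add g_3 = \tfrac{1}{4}x_2^{2} - \tfrac{1}{60}x_2 - \tfrac{4}{15} to the basis.

S(f_1,g_3): lcm = x_1x_2^{2}. S = -\tfrac{13}{30}x_1x_2 - \tfrac{1}{10}x_2^{2} + \tfrac{16}{15}x_1 - \tfrac{1}{10}x_2.
  leading term x_1x_2: subtract (\tfrac{13}{180})·f_1 from -\tfrac{13}{30}x_1x_2 - \tfrac{1}{10}x_2^{2} + \tfrac{16}{15}x_1 - \tfrac{1}{10}x_2 → -\tfrac{1}{10}x_2^{2} + \tfrac{17}{20}x_1 - \tfrac{43}{300}x_2 - \tfrac{13}{300}
  leading term x_2^{2}: subtract (-\tfrac{2}{5})·g_3 from -\tfrac{1}{10}x_2^{2} + \tfrac{17}{20}x_1 - \tfrac{43}{300}x_2 - \tfrac{13}{300} → \tfrac{17}{20}x_1 - \tfrac{3}{20}x_2 - \tfrac{3}{20}
  leading term x_1: no divisor's leading term divides it; move \tfrac{17}{20}x_1 to the remainder.
  leading term x_2: no divisor's leading term divides it; move -\tfrac{3}{20}x_2 to the remainder.
  leading term 1: no divisor's leading term divides it; move -\tfrac{3}{20} to the remainder.
  remainder \tfrac{17}{20}x_1 - \tfrac{3}{20}x_2 - \tfrac{3}{20} ≠ 0; add g_4 = \tfrac{17}{20}x_1 - \tfrac{3}{20}x_2 - \tfrac{3}{20} to the basis.

The other S-polynomials (S(f_2,g_3), S(f_1,g_4), S(f_2,g_4), S(g_3,g_4)) all reduce to 0 modulo the current basis, so we have a Gröbner basis.
Inter-reduce: drop elements whose leading term is divisible by another's, tail-reduce, and make monic.

G = {x_2^{2} - \tfrac{1}{15}x_2 - \tfrac{16}{15}, x_1 - \tfrac{3}{17}x_2 - \tfrac{3}{17}}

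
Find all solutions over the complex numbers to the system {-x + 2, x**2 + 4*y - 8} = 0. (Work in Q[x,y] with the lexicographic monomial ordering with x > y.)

Compute a lex Gröbner basis by Buchberger's algorithm.
f_1 = -x + 2, LT = x.
f_2 = x**2 + 4*y - 8, LT = x**2.

S(f_1,f_2): lcm = x**2. S = -2*x - 4*y + 8.
  leading term x: subtract (2)·f_1 from -2*x - 4*y + 8 → -4*y + 4
  leading term y: no divisor's leading term divides it; move -4*y to the remainder.
  leading term 1: no divisor's leading term divides it; move 4 to the remainder.
  remainder -4*y + 4 ≠ 0; add h_3 = -4*y + 4 to the basis.

The other S-polynomials (S(f_1,h_3), S(f_2,h_3)) all reduce to 0 modulo the current basis, so we have a Gröbner basis.
Inter-reduce: drop elements whose leading term is divisible by another's, tail-reduce, and make monic.
Reduced Gröbner basis: {x - 2, y - 1}.

Elimination: the polynomial y - 1 lies in the elimination ideal for y, so y ∈ {1}. For each such y, the remaining basis elements (now univariate) give the rest of the solution.
  y = 1: the earlier basis element becomes x - 2 = 0, giving x = 2 — point (2, 1).

{(2, 1)}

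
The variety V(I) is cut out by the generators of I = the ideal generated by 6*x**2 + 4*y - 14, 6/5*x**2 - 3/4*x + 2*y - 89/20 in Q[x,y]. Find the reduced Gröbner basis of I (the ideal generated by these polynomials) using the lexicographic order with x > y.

This is the nonlinear analogue of row-reducing a linear system.

f_1 = 6*x**2 + 4*y - 14, LT = x**2.
f_2 = 6/5*x**2 - 3/4*x + 2*y - 89/20, LT = x**2.

S(f_1,f_2): lcm = x**2. S = 5/8*x - y + 11/8.
  leading term x: no divisor's leading term divides it; move 5/8*x to the remainder.
  leading term y: no divisor's leading term divides it; move -y to the remainder.
  leading term 1: no divisor's leading term divides it; move 11/8 to the remainder.
  remainder 5/8*x - y + 11/8 ≠ 0; add g_3 = 5/8*x - y + 11/8 to the basis.

S(f_1,g_3): lcm = x**2. S = 8/5*x*y - 11/5*x + 2/3*y - 7/3.
  leading term x*y: subtract (64/25*y)·g_3 from 8/5*x*y - 11/5*x + 2/3*y - 7/3 → -11/5*x + 64/25*y**2 - 214/75*y - 7/3
  leading term x: subtract (-88/25)·g_3 from -11/5*x + 64/25*y**2 - 214/75*y - 7/3 → 64/25*y**2 - 478/75*y + 188/75
  leading term y**2: no divisor's leading term divides it; move 64/25*y**2 to the remainder.
  leading term y: no divisor's leading term divides it; move -478/75*y to the remainder.
  leading term 1: no divisor's leading term divides it; move 188/75 to the remainder.
  remainder 64/25*y**2 - 478/75*y + 188/75 ≠ 0; add g_4 = 64/25*y**2 - 478/75*y + 188/75 to the basis.

S(f_2,g_3): lcm = x**2. S = 8/5*x*y - 113/40*x + 5/3*y - 89/24.
  leading term x*y: subtract (64/25*y)·g_3 from 8/5*x*y - 113/40*x + 5/3*y - 89/24 → -113/40*x + 64/25*y**2 - 139/75*y - 89/24
  leading term x: subtract (-113/25)·g_3 from -113/40*x + 64/25*y**2 - 139/75*y - 89/24 → 64/25*y**2 - 478/75*y + 188/75
  leading term y**2: subtract (1)·g_4 from 64/25*y**2 - 478/75*y + 188/75 → 0
  remainder 0.

S(f_1,g_4): leading monomials are coprime, so the S-polynomial reduces to 0 (Buchberger's first criterion).
S(f_2,g_4): leading monomials are coprime, so the S-polynomial reduces to 0 (Buchberger's first criterion).
S(g_3,g_4): leading monomials are coprime, so the S-polynomial reduces to 0 (Buchberger's first criterion).
Every S-polynomial of the final basis reduces to 0, so we have a Gröbner basis.
Inter-reduce: drop elements whose leading term is divisible by another's, tail-reduce, and make monic.

G = {x - 8/5*y + 11/5, y**2 - 239/96*y + 47/48}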